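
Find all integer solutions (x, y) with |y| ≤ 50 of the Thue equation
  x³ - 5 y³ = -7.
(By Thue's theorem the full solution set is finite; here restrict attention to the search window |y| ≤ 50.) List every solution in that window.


The equation is x³ - 5y³ = -7. For fixed y, x³ = 5·y³ − 7, so a solution requires the RHS to be a perfect cube.
Strategy: iterate y from -50 to 50, compute RHS = 5·y³ − 7, and check whether it is a (positive or negative) perfect cube.
Check small values of y:
  y = 0: RHS = -7 is not a perfect cube.
  y = 1: RHS = -2 is not a perfect cube.
  y = -1: RHS = -12 is not a perfect cube.
  y = 2: RHS = 33 is not a perfect cube.
  y = -2: RHS = -47 is not a perfect cube.
  y = 3: RHS = 128 is not a perfect cube.
  y = -3: RHS = -142 is not a perfect cube.
Continuing the search up to |y| = 50 finds no solutions either.
No (x, y) in the scanned range satisfies the equation.

No integer solutions with |y| ≤ 50.


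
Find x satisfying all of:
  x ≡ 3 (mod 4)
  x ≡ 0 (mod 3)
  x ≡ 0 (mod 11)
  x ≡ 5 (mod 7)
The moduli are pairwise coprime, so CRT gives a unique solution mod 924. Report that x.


Product of moduli M = 4 · 3 · 11 · 7 = 924.
Merge one congruence at a time:
  Start: x ≡ 3 (mod 4).
  Combine with x ≡ 0 (mod 3); new modulus lcm = 12.
    Write x = 3 + 4·t and substitute into x ≡ 0 (mod 3): 4·t ≡ 0 − 3 = -3 (mod 3).
    Reduce coefficients mod 3: 1·t ≡ 0 (mod 3).
    So t ≡ 0 (mod 3).
    Then x = 3 + 4·0 = 3, valid modulo lcm(4, 3) = 12: x ≡ 3 (mod 12).
  Combine with x ≡ 0 (mod 11); new modulus lcm = 132.
    Write x = 3 + 12·t and substitute into x ≡ 0 (mod 11): 12·t ≡ 0 − 3 = -3 (mod 11).
    Reduce coefficients mod 11: 1·t ≡ 8 (mod 11).
    So t ≡ 8 (mod 11).
    Then x = 3 + 12·8 = 99, valid modulo lcm(12, 11) = 132: x ≡ 99 (mod 132).
  Combine with x ≡ 5 (mod 7); new modulus lcm = 924.
    Write x = 99 + 132·t and substitute into x ≡ 5 (mod 7): 132·t ≡ 5 − 99 = -94 (mod 7).
    Reduce coefficients mod 7: 6·t ≡ 4 (mod 7).
    The inverse of 6 mod 7 is 6 (since 6·6 = 36 = 5·7 + 1), so t ≡ 6·4 = 24 ≡ 3 (mod 7).
    Then x = 99 + 132·3 = 495, valid modulo lcm(132, 7) = 924: x ≡ 495 (mod 924).
Verify against each original: 495 mod 4 = 3, 495 mod 3 = 0, 495 mod 11 = 0, 495 mod 7 = 5.

x ≡ 495 (mod 924).


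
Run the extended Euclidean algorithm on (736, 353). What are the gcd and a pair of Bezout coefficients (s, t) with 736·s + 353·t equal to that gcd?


Euclidean algorithm on (736, 353) — divide until remainder is 0:
  736 = 2 · 353 + 30
  353 = 11 · 30 + 23
  30 = 1 · 23 + 7
  23 = 3 · 7 + 2
  7 = 3 · 2 + 1
  2 = 2 · 1 + 0
gcd(736, 353) = 1.
Track Bezout coefficients alongside the remainders: start with r₀ = 736 = a·1 + b·0 (s = 1, t = 0) and r₁ = 353 = a·0 + b·1 (s = 0, t = 1); each new remainder r_{k+1} = r_{k-1} − q_k·r_k inherits s_{k+1} = s_{k-1} − q_k·s_k, t_{k+1} = t_{k-1} − q_k·t_k, so r_k = a·s_k + b·t_k at every step:
  q = 2: r = 30, s = 1 − 2·0 = 1, t = 0 − 2·1 = -2  (check: 736·1 + 353·(-2) = 30)
  q = 11: r = 23, s = 0 − 11·1 = -11, t = 1 − 11·(-2) = 23  (check: 736·(-11) + 353·23 = 23)
  q = 1: r = 7, s = 1 − 1·(-11) = 12, t = -2 − 1·23 = -25  (check: 736·12 + 353·(-25) = 7)
  q = 3: r = 2, s = -11 − 3·12 = -47, t = 23 − 3·(-25) = 98  (check: 736·(-47) + 353·98 = 2)
  q = 3: r = 1, s = 12 − 3·(-47) = 153, t = -25 − 3·98 = -319  (check: 736·153 + 353·(-319) = 1)
The row with r = 1 (the gcd) gives the Bezout coefficients s = 153, t = -319.
Result: 736 · (153) + 353 · (-319) = 1.

gcd(736, 353) = 1; s = 153, t = -319 (check: 736·153 + 353·(-319) = 1).


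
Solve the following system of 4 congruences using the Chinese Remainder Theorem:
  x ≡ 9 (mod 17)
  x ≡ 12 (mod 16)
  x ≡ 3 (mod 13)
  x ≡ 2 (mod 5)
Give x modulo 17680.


Product of moduli M = 17 · 16 · 13 · 5 = 17680.
Merge one congruence at a time:
  Start: x ≡ 9 (mod 17).
  Combine with x ≡ 12 (mod 16); new modulus lcm = 272.
    Write x = 9 + 17·t and substitute into x ≡ 12 (mod 16): 17·t ≡ 12 − 9 = 3 (mod 16).
    Reduce coefficients mod 16: 1·t ≡ 3 (mod 16).
    So t ≡ 3 (mod 16).
    Then x = 9 + 17·3 = 60, valid modulo lcm(17, 16) = 272: x ≡ 60 (mod 272).
  Combine with x ≡ 3 (mod 13); new modulus lcm = 3536.
    Write x = 60 + 272·t and substitute into x ≡ 3 (mod 13): 272·t ≡ 3 − 60 = -57 (mod 13).
    Reduce coefficients mod 13: 12·t ≡ 8 (mod 13).
    The inverse of 12 mod 13 is 12 (since 12·12 = 144 = 11·13 + 1), so t ≡ 12·8 = 96 ≡ 5 (mod 13).
    Then x = 60 + 272·5 = 1420, valid modulo lcm(272, 13) = 3536: x ≡ 1420 (mod 3536).
  Combine with x ≡ 2 (mod 5); new modulus lcm = 17680.
    Write x = 1420 + 3536·t and substitute into x ≡ 2 (mod 5): 3536·t ≡ 2 − 1420 = -1418 (mod 5).
    Reduce coefficients mod 5: 1·t ≡ 2 (mod 5).
    So t ≡ 2 (mod 5).
    Then x = 1420 + 3536·2 = 8492, valid modulo lcm(3536, 5) = 17680: x ≡ 8492 (mod 17680).
Verify against each original: 8492 mod 17 = 9, 8492 mod 16 = 12, 8492 mod 13 = 3, 8492 mod 5 = 2.

x ≡ 8492 (mod 17680).


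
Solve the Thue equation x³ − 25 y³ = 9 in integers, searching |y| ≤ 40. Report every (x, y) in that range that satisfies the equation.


The equation is x³ - 25y³ = 9. For fixed y, x³ = 25·y³ + 9, so a solution requires the RHS to be a perfect cube.
Strategy: iterate y from -40 to 40, compute RHS = 25·y³ + 9, and check whether it is a (positive or negative) perfect cube.
Check small values of y:
  y = 0: RHS = 9 is not a perfect cube.
  y = 1: RHS = 34 is not a perfect cube.
  y = -1: RHS = -16 is not a perfect cube.
  y = 2: RHS = 209 is not a perfect cube.
  y = -2: RHS = -191 is not a perfect cube.
  y = 3: RHS = 684 is not a perfect cube.
  y = -3: RHS = -666 is not a perfect cube.
Continuing the search up to |y| = 40 finds no solutions either.
No (x, y) in the scanned range satisfies the equation.

No integer solutions with |y| ≤ 40.


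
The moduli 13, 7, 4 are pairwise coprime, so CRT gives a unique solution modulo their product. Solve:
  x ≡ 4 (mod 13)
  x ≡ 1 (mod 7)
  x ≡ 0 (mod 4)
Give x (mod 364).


Moduli 13, 7, 4 are pairwise coprime; by CRT there is a unique solution modulo M = 13 · 7 · 4 = 364.
Solve pairwise, accumulating the modulus:
  Start with x ≡ 4 (mod 13).
  Combine with x ≡ 1 (mod 7): since gcd(13, 7) = 1, we get a unique residue mod 91.
    Write x = 4 + 13·t and substitute into x ≡ 1 (mod 7): 13·t ≡ 1 − 4 = -3 (mod 7).
    Reduce coefficients mod 7: 6·t ≡ 4 (mod 7).
    The inverse of 6 mod 7 is 6 (since 6·6 = 36 = 5·7 + 1), so t ≡ 6·4 = 24 ≡ 3 (mod 7).
    Then x = 4 + 13·3 = 43, valid modulo lcm(13, 7) = 91: x ≡ 43 (mod 91).
  Combine with x ≡ 0 (mod 4): since gcd(91, 4) = 1, we get a unique residue mod 364.
    Write x = 43 + 91·t and substitute into x ≡ 0 (mod 4): 91·t ≡ 0 − 43 = -43 (mod 4).
    Reduce coefficients mod 4: 3·t ≡ 1 (mod 4).
    The inverse of 3 mod 4 is 3 (since 3·3 = 9 = 2·4 + 1), so t ≡ 3·1 = 3 ≡ 3 (mod 4).
    Then x = 43 + 91·3 = 316, valid modulo lcm(91, 4) = 364: x ≡ 316 (mod 364).
Verify: 316 mod 13 = 4 ✓, 316 mod 7 = 1 ✓, 316 mod 4 = 0 ✓.

x ≡ 316 (mod 364).


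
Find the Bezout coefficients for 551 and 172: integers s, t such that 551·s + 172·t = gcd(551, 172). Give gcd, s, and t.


Euclidean algorithm on (551, 172) — divide until remainder is 0:
  551 = 3 · 172 + 35
  172 = 4 · 35 + 32
  35 = 1 · 32 + 3
  32 = 10 · 3 + 2
  3 = 1 · 2 + 1
  2 = 2 · 1 + 0
gcd(551, 172) = 1.
Track Bezout coefficients alongside the remainders: start with r₀ = 551 = a·1 + b·0 (s = 1, t = 0) and r₁ = 172 = a·0 + b·1 (s = 0, t = 1); each new remainder r_{k+1} = r_{k-1} − q_k·r_k inherits s_{k+1} = s_{k-1} − q_k·s_k, t_{k+1} = t_{k-1} − q_k·t_k, so r_k = a·s_k + b·t_k at every step:
  q = 3: r = 35, s = 1 − 3·0 = 1, t = 0 − 3·1 = -3  (check: 551·1 + 172·(-3) = 35)
  q = 4: r = 32, s = 0 − 4·1 = -4, t = 1 − 4·(-3) = 13  (check: 551·(-4) + 172·13 = 32)
  q = 1: r = 3, s = 1 − 1·(-4) = 5, t = -3 − 1·13 = -16  (check: 551·5 + 172·(-16) = 3)
  q = 10: r = 2, s = -4 − 10·5 = -54, t = 13 − 10·(-16) = 173  (check: 551·(-54) + 172·173 = 2)
  q = 1: r = 1, s = 5 − 1·(-54) = 59, t = -16 − 1·173 = -189  (check: 551·59 + 172·(-189) = 1)
The row with r = 1 (the gcd) gives the Bezout coefficients s = 59, t = -189.
Result: 551 · (59) + 172 · (-189) = 1.

gcd(551, 172) = 1; s = 59, t = -189 (check: 551·59 + 172·(-189) = 1).


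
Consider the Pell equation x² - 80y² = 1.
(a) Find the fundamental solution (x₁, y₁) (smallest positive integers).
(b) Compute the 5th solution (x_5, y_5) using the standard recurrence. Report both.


Step 1: Find the fundamental solution (x₁, y₁) of x² - 80y² = 1.
  Expand √80 as a continued fraction. a₀ = ⌊√80⌋ = 8; iterate m_{k+1} = d_k·a_k − m_k, d_{k+1} = (80 − m_{k+1}²)/d_k, a_{k+1} = ⌊(a₀ + m_{k+1})/d_{k+1}⌋ (starting m₀ = 0, d₀ = 1), with convergents p_k = a_k·p_{k-1} + p_{k-2}, q_k = a_k·q_{k-1} + q_{k-2} (p₋₁ = 1, q₋₁ = 0):
  k = 0: a₀ = 8; p₀/q₀ = 8/1; p₀² − 80·q₀² = 64 − 80 = -16.
  k = 1: m = 8, d = 16, a = ⌊(8 + 8)/16⌋ = 1; p/q = (1·8 + 1)/(1·1 + 0) = 9/1; p² − 80·q² = 81 − 80 = 1.
  The first convergent with p² − 80·q² = 1 gives the fundamental solution (x₁, y₁) = (9, 1).
Step 2: Apply the recurrence (x_{n+1}, y_{n+1}) = (x₁x_n + 80y₁y_n, x₁y_n + y₁x_n) repeatedly.
  From (x_1, y_1) = (9, 1): x_2 = 9·9 + 80·1·1 = 161; y_2 = 9·1 + 1·9 = 18.
  From (x_2, y_2) = (161, 18): x_3 = 9·161 + 80·1·18 = 2889; y_3 = 9·18 + 1·161 = 323.
  From (x_3, y_3) = (2889, 323): x_4 = 9·2889 + 80·1·323 = 51841; y_4 = 9·323 + 1·2889 = 5796.
  From (x_4, y_4) = (51841, 5796): x_5 = 9·51841 + 80·1·5796 = 930249; y_5 = 9·5796 + 1·51841 = 104005.
Step 3: Verify x_5² - 80·y_5² = 865363202001 - 865363202000 = 1 (should be 1). ✓

(x_1, y_1) = (9, 1); (x_5, y_5) = (930249, 104005).


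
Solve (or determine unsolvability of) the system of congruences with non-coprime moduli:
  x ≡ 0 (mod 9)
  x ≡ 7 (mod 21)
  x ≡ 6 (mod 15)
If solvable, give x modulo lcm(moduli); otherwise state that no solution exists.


Moduli 9, 21, 15 are not pairwise coprime, so CRT works modulo lcm(m_i) when all pairwise compatibility conditions hold.
Pairwise compatibility: gcd(m_i, m_j) must divide a_i - a_j for every pair.
Merge one congruence at a time:
  Start: x ≡ 0 (mod 9).
  Combine with x ≡ 7 (mod 21): gcd(9, 21) = 3, and 7 - 0 = 7 is NOT divisible by 3.
    ⇒ system is inconsistent (no integer solution).

No solution (the system is inconsistent).


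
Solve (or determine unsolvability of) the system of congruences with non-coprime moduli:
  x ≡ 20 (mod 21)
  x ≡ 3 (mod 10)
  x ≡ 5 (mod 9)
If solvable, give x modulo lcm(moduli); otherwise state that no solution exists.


Moduli 21, 10, 9 are not pairwise coprime, so CRT works modulo lcm(m_i) when all pairwise compatibility conditions hold.
Pairwise compatibility: gcd(m_i, m_j) must divide a_i - a_j for every pair.
Merge one congruence at a time:
  Start: x ≡ 20 (mod 21).
  Combine with x ≡ 3 (mod 10): gcd(21, 10) = 1; 3 - 20 = -17, which IS divisible by 1, so compatible.
    Write x = 20 + 21·t and substitute into x ≡ 3 (mod 10): 21·t ≡ 3 − 20 = -17 (mod 10).
    Reduce coefficients mod 10: 1·t ≡ 3 (mod 10).
    So t ≡ 3 (mod 10).
    Then x = 20 + 21·3 = 83, valid modulo lcm(21, 10) = 210: x ≡ 83 (mod 210).
  Combine with x ≡ 5 (mod 9): gcd(210, 9) = 3; 5 - 83 = -78, which IS divisible by 3, so compatible.
    Write x = 83 + 210·t and substitute into x ≡ 5 (mod 9): 210·t ≡ 5 − 83 = -78 (mod 9).
    Divide the congruence (and modulus) by g = 3: 70·t ≡ -26 (mod 3).
    Reduce coefficients mod 3: 1·t ≡ 1 (mod 3).
    So t ≡ 1 (mod 3).
    Then x = 83 + 210·1 = 293, valid modulo lcm(210, 9) = 630: x ≡ 293 (mod 630).
Verify: 293 mod 21 = 20, 293 mod 10 = 3, 293 mod 9 = 5.

x ≡ 293 (mod 630).


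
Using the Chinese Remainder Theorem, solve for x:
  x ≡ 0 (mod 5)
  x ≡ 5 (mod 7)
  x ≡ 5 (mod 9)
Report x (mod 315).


Moduli 5, 7, 9 are pairwise coprime; by CRT there is a unique solution modulo M = 5 · 7 · 9 = 315.
Solve pairwise, accumulating the modulus:
  Start with x ≡ 0 (mod 5).
  Combine with x ≡ 5 (mod 7): since gcd(5, 7) = 1, we get a unique residue mod 35.
    Write x = 0 + 5·t and substitute into x ≡ 5 (mod 7): 5·t ≡ 5 − 0 = 5 (mod 7).
    The inverse of 5 mod 7 is 3 (since 5·3 = 15 = 2·7 + 1), so t ≡ 3·5 = 15 ≡ 1 (mod 7).
    Then x = 0 + 5·1 = 5, valid modulo lcm(5, 7) = 35: x ≡ 5 (mod 35).
  Combine with x ≡ 5 (mod 9): since gcd(35, 9) = 1, we get a unique residue mod 315.
    Write x = 5 + 35·t and substitute into x ≡ 5 (mod 9): 35·t ≡ 5 − 5 = 0 (mod 9).
    Reduce coefficients mod 9: 8·t ≡ 0 (mod 9).
    The inverse of 8 mod 9 is 8 (since 8·8 = 64 = 7·9 + 1), so t ≡ 8·0 = 0 ≡ 0 (mod 9).
    Then x = 5 + 35·0 = 5, valid modulo lcm(35, 9) = 315: x ≡ 5 (mod 315).
Verify: 5 mod 5 = 0 ✓, 5 mod 7 = 5 ✓, 5 mod 9 = 5 ✓.

x ≡ 5 (mod 315).


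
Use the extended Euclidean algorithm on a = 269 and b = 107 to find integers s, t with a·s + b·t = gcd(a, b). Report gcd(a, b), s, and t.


Euclidean algorithm on (269, 107) — divide until remainder is 0:
  269 = 2 · 107 + 55
  107 = 1 · 55 + 52
  55 = 1 · 52 + 3
  52 = 17 · 3 + 1
  3 = 3 · 1 + 0
gcd(269, 107) = 1.
Track Bezout coefficients alongside the remainders: start with r₀ = 269 = a·1 + b·0 (s = 1, t = 0) and r₁ = 107 = a·0 + b·1 (s = 0, t = 1); each new remainder r_{k+1} = r_{k-1} − q_k·r_k inherits s_{k+1} = s_{k-1} − q_k·s_k, t_{k+1} = t_{k-1} − q_k·t_k, so r_k = a·s_k + b·t_k at every step:
  q = 2: r = 55, s = 1 − 2·0 = 1, t = 0 − 2·1 = -2  (check: 269·1 + 107·(-2) = 55)
  q = 1: r = 52, s = 0 − 1·1 = -1, t = 1 − 1·(-2) = 3  (check: 269·(-1) + 107·3 = 52)
  q = 1: r = 3, s = 1 − 1·(-1) = 2, t = -2 − 1·3 = -5  (check: 269·2 + 107·(-5) = 3)
  q = 17: r = 1, s = -1 − 17·2 = -35, t = 3 − 17·(-5) = 88  (check: 269·(-35) + 107·88 = 1)
The row with r = 1 (the gcd) gives the Bezout coefficients s = -35, t = 88.
Result: 269 · (-35) + 107 · (88) = 1.

gcd(269, 107) = 1; s = -35, t = 88 (check: 269·(-35) + 107·88 = 1).


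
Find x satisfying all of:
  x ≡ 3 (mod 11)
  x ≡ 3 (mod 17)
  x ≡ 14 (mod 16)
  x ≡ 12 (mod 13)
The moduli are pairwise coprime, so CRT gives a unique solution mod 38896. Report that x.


Product of moduli M = 11 · 17 · 16 · 13 = 38896.
Merge one congruence at a time:
  Start: x ≡ 3 (mod 11).
  Combine with x ≡ 3 (mod 17); new modulus lcm = 187.
    Write x = 3 + 11·t and substitute into x ≡ 3 (mod 17): 11·t ≡ 3 − 3 = 0 (mod 17).
    The inverse of 11 mod 17 is 14 (since 11·14 = 154 = 9·17 + 1), so t ≡ 14·0 = 0 ≡ 0 (mod 17).
    Then x = 3 + 11·0 = 3, valid modulo lcm(11, 17) = 187: x ≡ 3 (mod 187).
  Combine with x ≡ 14 (mod 16); new modulus lcm = 2992.
    Write x = 3 + 187·t and substitute into x ≡ 14 (mod 16): 187·t ≡ 14 − 3 = 11 (mod 16).
    Reduce coefficients mod 16: 11·t ≡ 11 (mod 16).
    The inverse of 11 mod 16 is 3 (since 11·3 = 33 = 2·16 + 1), so t ≡ 3·11 = 33 ≡ 1 (mod 16).
    Then x = 3 + 187·1 = 190, valid modulo lcm(187, 16) = 2992: x ≡ 190 (mod 2992).
  Combine with x ≡ 12 (mod 13); new modulus lcm = 38896.
    Write x = 190 + 2992·t and substitute into x ≡ 12 (mod 13): 2992·t ≡ 12 − 190 = -178 (mod 13).
    Reduce coefficients mod 13: 2·t ≡ 4 (mod 13).
    The inverse of 2 mod 13 is 7 (since 2·7 = 14 = 1·13 + 1), so t ≡ 7·4 = 28 ≡ 2 (mod 13).
    Then x = 190 + 2992·2 = 6174, valid modulo lcm(2992, 13) = 38896: x ≡ 6174 (mod 38896).
Verify against each original: 6174 mod 11 = 3, 6174 mod 17 = 3, 6174 mod 16 = 14, 6174 mod 13 = 12.

x ≡ 6174 (mod 38896).


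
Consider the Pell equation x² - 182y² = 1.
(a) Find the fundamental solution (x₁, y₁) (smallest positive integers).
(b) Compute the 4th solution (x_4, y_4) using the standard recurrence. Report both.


Step 1: Find the fundamental solution (x₁, y₁) of x² - 182y² = 1.
  Expand √182 as a continued fraction. a₀ = ⌊√182⌋ = 13; iterate m_{k+1} = d_k·a_k − m_k, d_{k+1} = (182 − m_{k+1}²)/d_k, a_{k+1} = ⌊(a₀ + m_{k+1})/d_{k+1}⌋ (starting m₀ = 0, d₀ = 1), with convergents p_k = a_k·p_{k-1} + p_{k-2}, q_k = a_k·q_{k-1} + q_{k-2} (p₋₁ = 1, q₋₁ = 0):
  k = 0: a₀ = 13; p₀/q₀ = 13/1; p₀² − 182·q₀² = 169 − 182 = -13.
  k = 1: m = 13, d = 13, a = ⌊(13 + 13)/13⌋ = 2; p/q = (2·13 + 1)/(2·1 + 0) = 27/2; p² − 182·q² = 729 − 728 = 1.
  The first convergent with p² − 182·q² = 1 gives the fundamental solution (x₁, y₁) = (27, 2).
Step 2: Apply the recurrence (x_{n+1}, y_{n+1}) = (x₁x_n + 182y₁y_n, x₁y_n + y₁x_n) repeatedly.
  From (x_1, y_1) = (27, 2): x_2 = 27·27 + 182·2·2 = 1457; y_2 = 27·2 + 2·27 = 108.
  From (x_2, y_2) = (1457, 108): x_3 = 27·1457 + 182·2·108 = 78651; y_3 = 27·108 + 2·1457 = 5830.
  From (x_3, y_3) = (78651, 5830): x_4 = 27·78651 + 182·2·5830 = 4245697; y_4 = 27·5830 + 2·78651 = 314712.
Step 3: Verify x_4² - 182·y_4² = 18025943015809 - 18025943015808 = 1 (should be 1). ✓

(x_1, y_1) = (27, 2); (x_4, y_4) = (4245697, 314712).


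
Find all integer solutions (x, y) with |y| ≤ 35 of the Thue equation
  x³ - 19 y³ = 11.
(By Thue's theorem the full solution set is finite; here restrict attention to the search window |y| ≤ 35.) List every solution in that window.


The equation is x³ - 19y³ = 11. For fixed y, x³ = 19·y³ + 11, so a solution requires the RHS to be a perfect cube.
Strategy: iterate y from -35 to 35, compute RHS = 19·y³ + 11, and check whether it is a (positive or negative) perfect cube.
Check small values of y:
  y = 0: RHS = 11 is not a perfect cube.
  y = 1: RHS = 30 is not a perfect cube.
  y = -1: RHS = -8 = (-2)³ ⇒ x = -2 works.
  y = 2: RHS = 163 is not a perfect cube.
  y = -2: RHS = -141 is not a perfect cube.
  y = 3: RHS = 524 is not a perfect cube.
  y = -3: RHS = -502 is not a perfect cube.
Continuing the search up to |y| = 35 finds no further solutions beyond those listed.
Collected solutions: (-2, -1).

Solutions (with |y| ≤ 35): (-2, -1).


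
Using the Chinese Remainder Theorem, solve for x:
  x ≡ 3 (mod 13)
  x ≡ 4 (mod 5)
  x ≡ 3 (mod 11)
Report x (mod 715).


Moduli 13, 5, 11 are pairwise coprime; by CRT there is a unique solution modulo M = 13 · 5 · 11 = 715.
Solve pairwise, accumulating the modulus:
  Start with x ≡ 3 (mod 13).
  Combine with x ≡ 4 (mod 5): since gcd(13, 5) = 1, we get a unique residue mod 65.
    Write x = 3 + 13·t and substitute into x ≡ 4 (mod 5): 13·t ≡ 4 − 3 = 1 (mod 5).
    Reduce coefficients mod 5: 3·t ≡ 1 (mod 5).
    The inverse of 3 mod 5 is 2 (since 3·2 = 6 = 1·5 + 1), so t ≡ 2·1 = 2 ≡ 2 (mod 5).
    Then x = 3 + 13·2 = 29, valid modulo lcm(13, 5) = 65: x ≡ 29 (mod 65).
  Combine with x ≡ 3 (mod 11): since gcd(65, 11) = 1, we get a unique residue mod 715.
    Write x = 29 + 65·t and substitute into x ≡ 3 (mod 11): 65·t ≡ 3 − 29 = -26 (mod 11).
    Reduce coefficients mod 11: 10·t ≡ 7 (mod 11).
    The inverse of 10 mod 11 is 10 (since 10·10 = 100 = 9·11 + 1), so t ≡ 10·7 = 70 ≡ 4 (mod 11).
    Then x = 29 + 65·4 = 289, valid modulo lcm(65, 11) = 715: x ≡ 289 (mod 715).
Verify: 289 mod 13 = 3 ✓, 289 mod 5 = 4 ✓, 289 mod 11 = 3 ✓.

x ≡ 289 (mod 715).


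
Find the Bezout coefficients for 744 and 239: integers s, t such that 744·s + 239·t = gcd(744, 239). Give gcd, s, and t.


Euclidean algorithm on (744, 239) — divide until remainder is 0:
  744 = 3 · 239 + 27
  239 = 8 · 27 + 23
  27 = 1 · 23 + 4
  23 = 5 · 4 + 3
  4 = 1 · 3 + 1
  3 = 3 · 1 + 0
gcd(744, 239) = 1.
Track Bezout coefficients alongside the remainders: start with r₀ = 744 = a·1 + b·0 (s = 1, t = 0) and r₁ = 239 = a·0 + b·1 (s = 0, t = 1); each new remainder r_{k+1} = r_{k-1} − q_k·r_k inherits s_{k+1} = s_{k-1} − q_k·s_k, t_{k+1} = t_{k-1} − q_k·t_k, so r_k = a·s_k + b·t_k at every step:
  q = 3: r = 27, s = 1 − 3·0 = 1, t = 0 − 3·1 = -3  (check: 744·1 + 239·(-3) = 27)
  q = 8: r = 23, s = 0 − 8·1 = -8, t = 1 − 8·(-3) = 25  (check: 744·(-8) + 239·25 = 23)
  q = 1: r = 4, s = 1 − 1·(-8) = 9, t = -3 − 1·25 = -28  (check: 744·9 + 239·(-28) = 4)
  q = 5: r = 3, s = -8 − 5·9 = -53, t = 25 − 5·(-28) = 165  (check: 744·(-53) + 239·165 = 3)
  q = 1: r = 1, s = 9 − 1·(-53) = 62, t = -28 − 1·165 = -193  (check: 744·62 + 239·(-193) = 1)
The row with r = 1 (the gcd) gives the Bezout coefficients s = 62, t = -193.
Result: 744 · (62) + 239 · (-193) = 1.

gcd(744, 239) = 1; s = 62, t = -193 (check: 744·62 + 239·(-193) = 1).


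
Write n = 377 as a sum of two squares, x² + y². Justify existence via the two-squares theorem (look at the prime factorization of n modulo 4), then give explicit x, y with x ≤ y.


Step 1: Factor n = 377 = 13 · 29.
Step 2: Check the mod-4 condition on each prime factor: 13 ≡ 1 (mod 4), exponent 1; 29 ≡ 1 (mod 4), exponent 1.
All primes ≡ 3 (mod 4) appear to even exponent (or don't appear), so by the two-squares theorem n IS expressible as a sum of two squares.
Step 3: Build a representation. Here n = 13 · 29 is a product of primes ≡ 1 (mod 4). Each prime p ≡ 1 (mod 4) is itself a sum of two squares; find a² by testing p − a² for a perfect square:
  13: 13 − 1² = 12, 13 − 2² = 9 = 3² ⇒ 13 = 2² + 3².
  29: 29 − 1² = 28, 29 − 2² = 25 = 5² ⇒ 29 = 2² + 5².
  Combine using the Brahmagupta–Fibonacci identity (a² + b²)(c² + d²) = (ac − bd)² + (ad + bc)² = (ac + bd)² + (ad − bc)²:
  13 · 29 = 377: from (2² + 3²)(2² + 5²), take (2·2 − 3·5, 2·5 + 3·2) = (4 − 15, 10 + 6) = (-11, 16); dropping signs (only squares matter) gives (11, 16); check 11² + 16² = 121 + 256 = 377 ✓.
Step 4: Order so x ≤ y and verify: 11² + 16² = 121 + 256 = 377 = n. ✓

n = 377 = 11² + 16² (one valid representation with x ≤ y).


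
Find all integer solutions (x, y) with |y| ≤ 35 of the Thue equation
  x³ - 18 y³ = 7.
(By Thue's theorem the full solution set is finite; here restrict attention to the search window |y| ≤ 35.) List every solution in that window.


The equation is x³ - 18y³ = 7. For fixed y, x³ = 18·y³ + 7, so a solution requires the RHS to be a perfect cube.
Strategy: iterate y from -35 to 35, compute RHS = 18·y³ + 7, and check whether it is a (positive or negative) perfect cube.
Check small values of y:
  y = 0: RHS = 7 is not a perfect cube.
  y = 1: RHS = 25 is not a perfect cube.
  y = -1: RHS = -11 is not a perfect cube.
  y = 2: RHS = 151 is not a perfect cube.
  y = -2: RHS = -137 is not a perfect cube.
  y = 3: RHS = 493 is not a perfect cube.
  y = -3: RHS = -479 is not a perfect cube.
Continuing the search up to |y| = 35 finds no solutions either.
No (x, y) in the scanned range satisfies the equation.

No integer solutions with |y| ≤ 35.


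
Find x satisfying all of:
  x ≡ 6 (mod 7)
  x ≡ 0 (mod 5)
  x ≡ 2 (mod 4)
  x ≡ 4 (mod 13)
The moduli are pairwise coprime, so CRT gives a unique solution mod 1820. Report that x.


Product of moduli M = 7 · 5 · 4 · 13 = 1820.
Merge one congruence at a time:
  Start: x ≡ 6 (mod 7).
  Combine with x ≡ 0 (mod 5); new modulus lcm = 35.
    Write x = 6 + 7·t and substitute into x ≡ 0 (mod 5): 7·t ≡ 0 − 6 = -6 (mod 5).
    Reduce coefficients mod 5: 2·t ≡ 4 (mod 5).
    The inverse of 2 mod 5 is 3 (since 2·3 = 6 = 1·5 + 1), so t ≡ 3·4 = 12 ≡ 2 (mod 5).
    Then x = 6 + 7·2 = 20, valid modulo lcm(7, 5) = 35: x ≡ 20 (mod 35).
  Combine with x ≡ 2 (mod 4); new modulus lcm = 140.
    Write x = 20 + 35·t and substitute into x ≡ 2 (mod 4): 35·t ≡ 2 − 20 = -18 (mod 4).
    Reduce coefficients mod 4: 3·t ≡ 2 (mod 4).
    The inverse of 3 mod 4 is 3 (since 3·3 = 9 = 2·4 + 1), so t ≡ 3·2 = 6 ≡ 2 (mod 4).
    Then x = 20 + 35·2 = 90, valid modulo lcm(35, 4) = 140: x ≡ 90 (mod 140).
  Combine with x ≡ 4 (mod 13); new modulus lcm = 1820.
    Write x = 90 + 140·t and substitute into x ≡ 4 (mod 13): 140·t ≡ 4 − 90 = -86 (mod 13).
    Reduce coefficients mod 13: 10·t ≡ 5 (mod 13).
    The inverse of 10 mod 13 is 4 (since 10·4 = 40 = 3·13 + 1), so t ≡ 4·5 = 20 ≡ 7 (mod 13).
    Then x = 90 + 140·7 = 1070, valid modulo lcm(140, 13) = 1820: x ≡ 1070 (mod 1820).
Verify against each original: 1070 mod 7 = 6, 1070 mod 5 = 0, 1070 mod 4 = 2, 1070 mod 13 = 4.

x ≡ 1070 (mod 1820).


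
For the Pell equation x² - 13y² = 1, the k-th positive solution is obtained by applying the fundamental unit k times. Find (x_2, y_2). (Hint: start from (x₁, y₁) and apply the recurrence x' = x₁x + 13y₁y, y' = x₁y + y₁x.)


Step 1: Find the fundamental solution (x₁, y₁) of x² - 13y² = 1.
  Expand √13 as a continued fraction. a₀ = ⌊√13⌋ = 3; iterate m_{k+1} = d_k·a_k − m_k, d_{k+1} = (13 − m_{k+1}²)/d_k, a_{k+1} = ⌊(a₀ + m_{k+1})/d_{k+1}⌋ (starting m₀ = 0, d₀ = 1), with convergents p_k = a_k·p_{k-1} + p_{k-2}, q_k = a_k·q_{k-1} + q_{k-2} (p₋₁ = 1, q₋₁ = 0):
  k = 0: a₀ = 3; p₀/q₀ = 3/1; p₀² − 13·q₀² = 9 − 13 = -4.
  k = 1: m = 3, d = 4, a = ⌊(3 + 3)/4⌋ = 1; p/q = (1·3 + 1)/(1·1 + 0) = 4/1; p² − 13·q² = 16 − 13 = 3.
  k = 2: m = 1, d = 3, a = ⌊(3 + 1)/3⌋ = 1; p/q = (1·4 + 3)/(1·1 + 1) = 7/2; p² − 13·q² = 49 − 52 = -3.
  k = 3: m = 2, d = 3, a = ⌊(3 + 2)/3⌋ = 1; p/q = (1·7 + 4)/(1·2 + 1) = 11/3; p² − 13·q² = 121 − 117 = 4.
  k = 4: m = 1, d = 4, a = ⌊(3 + 1)/4⌋ = 1; p/q = (1·11 + 7)/(1·3 + 2) = 18/5; p² − 13·q² = 324 − 325 = -1.
  k = 5: m = 3, d = 1, a = ⌊(3 + 3)/1⌋ = 6; p/q = (6·18 + 11)/(6·5 + 3) = 119/33; p² − 13·q² = 14161 − 14157 = 4.
  k = 6: m = 3, d = 4, a = ⌊(3 + 3)/4⌋ = 1; p/q = (1·119 + 18)/(1·33 + 5) = 137/38; p² − 13·q² = 18769 − 18772 = -3.
  k = 7: m = 1, d = 3, a = ⌊(3 + 1)/3⌋ = 1; p/q = (1·137 + 119)/(1·38 + 33) = 256/71; p² − 13·q² = 65536 − 65533 = 3.
  k = 8: m = 2, d = 3, a = ⌊(3 + 2)/3⌋ = 1; p/q = (1·256 + 137)/(1·71 + 38) = 393/109; p² − 13·q² = 154449 − 154453 = -4.
  k = 9: m = 1, d = 4, a = ⌊(3 + 1)/4⌋ = 1; p/q = (1·393 + 256)/(1·109 + 71) = 649/180; p² − 13·q² = 421201 − 421200 = 1.
  The first convergent with p² − 13·q² = 1 gives the fundamental solution (x₁, y₁) = (649, 180).
Step 2: Apply the recurrence (x_{n+1}, y_{n+1}) = (x₁x_n + 13y₁y_n, x₁y_n + y₁x_n) repeatedly.
  From (x_1, y_1) = (649, 180): x_2 = 649·649 + 13·180·180 = 842401; y_2 = 649·180 + 180·649 = 233640.
Step 3: Verify x_2² - 13·y_2² = 709639444801 - 709639444800 = 1 (should be 1). ✓

(x_1, y_1) = (649, 180); (x_2, y_2) = (842401, 233640).


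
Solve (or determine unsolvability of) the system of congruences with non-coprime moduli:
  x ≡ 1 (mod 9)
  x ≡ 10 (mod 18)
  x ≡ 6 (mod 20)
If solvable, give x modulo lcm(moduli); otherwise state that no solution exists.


Moduli 9, 18, 20 are not pairwise coprime, so CRT works modulo lcm(m_i) when all pairwise compatibility conditions hold.
Pairwise compatibility: gcd(m_i, m_j) must divide a_i - a_j for every pair.
Merge one congruence at a time:
  Start: x ≡ 1 (mod 9).
  Combine with x ≡ 10 (mod 18): gcd(9, 18) = 9; 10 - 1 = 9, which IS divisible by 9, so compatible.
    Write x = 1 + 9·t and substitute into x ≡ 10 (mod 18): 9·t ≡ 10 − 1 = 9 (mod 18).
    Divide the congruence (and modulus) by g = 9: 1·t ≡ 1 (mod 2).
    So t ≡ 1 (mod 2).
    Then x = 1 + 9·1 = 10, valid modulo lcm(9, 18) = 18: x ≡ 10 (mod 18).
  Combine with x ≡ 6 (mod 20): gcd(18, 20) = 2; 6 - 10 = -4, which IS divisible by 2, so compatible.
    Write x = 10 + 18·t and substitute into x ≡ 6 (mod 20): 18·t ≡ 6 − 10 = -4 (mod 20).
    Divide the congruence (and modulus) by g = 2: 9·t ≡ -2 (mod 10).
    Reduce coefficients mod 10: 9·t ≡ 8 (mod 10).
    The inverse of 9 mod 10 is 9 (since 9·9 = 81 = 8·10 + 1), so t ≡ 9·8 = 72 ≡ 2 (mod 10).
    Then x = 10 + 18·2 = 46, valid modulo lcm(18, 20) = 180: x ≡ 46 (mod 180).
Verify: 46 mod 9 = 1, 46 mod 18 = 10, 46 mod 20 = 6.

x ≡ 46 (mod 180).


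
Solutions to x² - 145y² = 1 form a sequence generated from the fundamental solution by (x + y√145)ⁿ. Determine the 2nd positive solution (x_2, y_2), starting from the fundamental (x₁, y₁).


Step 1: Find the fundamental solution (x₁, y₁) of x² - 145y² = 1.
  Expand √145 as a continued fraction. a₀ = ⌊√145⌋ = 12; iterate m_{k+1} = d_k·a_k − m_k, d_{k+1} = (145 − m_{k+1}²)/d_k, a_{k+1} = ⌊(a₀ + m_{k+1})/d_{k+1}⌋ (starting m₀ = 0, d₀ = 1), with convergents p_k = a_k·p_{k-1} + p_{k-2}, q_k = a_k·q_{k-1} + q_{k-2} (p₋₁ = 1, q₋₁ = 0):
  k = 0: a₀ = 12; p₀/q₀ = 12/1; p₀² − 145·q₀² = 144 − 145 = -1.
  k = 1: m = 12, d = 1, a = ⌊(12 + 12)/1⌋ = 24; p/q = (24·12 + 1)/(24·1 + 0) = 289/24; p² − 145·q² = 83521 − 83520 = 1.
  The first convergent with p² − 145·q² = 1 gives the fundamental solution (x₁, y₁) = (289, 24).
Step 2: Apply the recurrence (x_{n+1}, y_{n+1}) = (x₁x_n + 145y₁y_n, x₁y_n + y₁x_n) repeatedly.
  From (x_1, y_1) = (289, 24): x_2 = 289·289 + 145·24·24 = 167041; y_2 = 289·24 + 24·289 = 13872.
Step 3: Verify x_2² - 145·y_2² = 27902695681 - 27902695680 = 1 (should be 1). ✓

(x_1, y_1) = (289, 24); (x_2, y_2) = (167041, 13872).


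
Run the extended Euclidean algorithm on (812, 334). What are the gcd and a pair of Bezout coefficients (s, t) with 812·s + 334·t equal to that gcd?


Euclidean algorithm on (812, 334) — divide until remainder is 0:
  812 = 2 · 334 + 144
  334 = 2 · 144 + 46
  144 = 3 · 46 + 6
  46 = 7 · 6 + 4
  6 = 1 · 4 + 2
  4 = 2 · 2 + 0
gcd(812, 334) = 2.
Track Bezout coefficients alongside the remainders: start with r₀ = 812 = a·1 + b·0 (s = 1, t = 0) and r₁ = 334 = a·0 + b·1 (s = 0, t = 1); each new remainder r_{k+1} = r_{k-1} − q_k·r_k inherits s_{k+1} = s_{k-1} − q_k·s_k, t_{k+1} = t_{k-1} − q_k·t_k, so r_k = a·s_k + b·t_k at every step:
  q = 2: r = 144, s = 1 − 2·0 = 1, t = 0 − 2·1 = -2  (check: 812·1 + 334·(-2) = 144)
  q = 2: r = 46, s = 0 − 2·1 = -2, t = 1 − 2·(-2) = 5  (check: 812·(-2) + 334·5 = 46)
  q = 3: r = 6, s = 1 − 3·(-2) = 7, t = -2 − 3·5 = -17  (check: 812·7 + 334·(-17) = 6)
  q = 7: r = 4, s = -2 − 7·7 = -51, t = 5 − 7·(-17) = 124  (check: 812·(-51) + 334·124 = 4)
  q = 1: r = 2, s = 7 − 1·(-51) = 58, t = -17 − 1·124 = -141  (check: 812·58 + 334·(-141) = 2)
The row with r = 2 (the gcd) gives the Bezout coefficients s = 58, t = -141.
Result: 812 · (58) + 334 · (-141) = 2.

gcd(812, 334) = 2; s = 58, t = -141 (check: 812·58 + 334·(-141) = 2).


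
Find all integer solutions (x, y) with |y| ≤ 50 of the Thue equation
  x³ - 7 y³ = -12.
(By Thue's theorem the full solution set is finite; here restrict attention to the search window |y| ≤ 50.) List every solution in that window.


The equation is x³ - 7y³ = -12. For fixed y, x³ = 7·y³ − 12, so a solution requires the RHS to be a perfect cube.
Strategy: iterate y from -50 to 50, compute RHS = 7·y³ − 12, and check whether it is a (positive or negative) perfect cube.
Check small values of y:
  y = 0: RHS = -12 is not a perfect cube.
  y = 1: RHS = -5 is not a perfect cube.
  y = -1: RHS = -19 is not a perfect cube.
  y = 2: RHS = 44 is not a perfect cube.
  y = -2: RHS = -68 is not a perfect cube.
  y = 3: RHS = 177 is not a perfect cube.
  y = -3: RHS = -201 is not a perfect cube.
Continuing the search up to |y| = 50 finds no solutions either.
No (x, y) in the scanned range satisfies the equation.

No integer solutions with |y| ≤ 50.


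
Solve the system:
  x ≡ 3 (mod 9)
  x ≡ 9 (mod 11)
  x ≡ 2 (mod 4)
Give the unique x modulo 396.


Moduli 9, 11, 4 are pairwise coprime; by CRT there is a unique solution modulo M = 9 · 11 · 4 = 396.
Solve pairwise, accumulating the modulus:
  Start with x ≡ 3 (mod 9).
  Combine with x ≡ 9 (mod 11): since gcd(9, 11) = 1, we get a unique residue mod 99.
    Write x = 3 + 9·t and substitute into x ≡ 9 (mod 11): 9·t ≡ 9 − 3 = 6 (mod 11).
    The inverse of 9 mod 11 is 5 (since 9·5 = 45 = 4·11 + 1), so t ≡ 5·6 = 30 ≡ 8 (mod 11).
    Then x = 3 + 9·8 = 75, valid modulo lcm(9, 11) = 99: x ≡ 75 (mod 99).
  Combine with x ≡ 2 (mod 4): since gcd(99, 4) = 1, we get a unique residue mod 396.
    Write x = 75 + 99·t and substitute into x ≡ 2 (mod 4): 99·t ≡ 2 − 75 = -73 (mod 4).
    Reduce coefficients mod 4: 3·t ≡ 3 (mod 4).
    The inverse of 3 mod 4 is 3 (since 3·3 = 9 = 2·4 + 1), so t ≡ 3·3 = 9 ≡ 1 (mod 4).
    Then x = 75 + 99·1 = 174, valid modulo lcm(99, 4) = 396: x ≡ 174 (mod 396).
Verify: 174 mod 9 = 3 ✓, 174 mod 11 = 9 ✓, 174 mod 4 = 2 ✓.

x ≡ 174 (mod 396).


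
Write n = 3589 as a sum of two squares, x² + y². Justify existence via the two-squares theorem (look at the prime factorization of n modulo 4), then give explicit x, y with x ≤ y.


Step 1: Factor n = 3589 = 37 · 97.
Step 2: Check the mod-4 condition on each prime factor: 37 ≡ 1 (mod 4), exponent 1; 97 ≡ 1 (mod 4), exponent 1.
All primes ≡ 3 (mod 4) appear to even exponent (or don't appear), so by the two-squares theorem n IS expressible as a sum of two squares.
Step 3: Build a representation. Here n = 37 · 97 is a product of primes ≡ 1 (mod 4). Each prime p ≡ 1 (mod 4) is itself a sum of two squares; find a² by testing p − a² for a perfect square:
  37: 37 − 1² = 36 = 6² ⇒ 37 = 1² + 6².
  97: 97 − 1² = 96, 97 − 2² = 93, 97 − 3² = 88, 97 − 4² = 81 = 9² ⇒ 97 = 4² + 9².
  Combine using the Brahmagupta–Fibonacci identity (a² + b²)(c² + d²) = (ac − bd)² + (ad + bc)² = (ac + bd)² + (ad − bc)²:
  37 · 97 = 3589: from (1² + 6²)(4² + 9²), take (1·4 − 6·9, 1·9 + 6·4) = (4 − 54, 9 + 24) = (-50, 33); dropping signs (only squares matter) gives (50, 33); check 50² + 33² = 2500 + 1089 = 3589 ✓.
Step 4: Order so x ≤ y and verify: 33² + 50² = 1089 + 2500 = 3589 = n. ✓

n = 3589 = 33² + 50² (one valid representation with x ≤ y).


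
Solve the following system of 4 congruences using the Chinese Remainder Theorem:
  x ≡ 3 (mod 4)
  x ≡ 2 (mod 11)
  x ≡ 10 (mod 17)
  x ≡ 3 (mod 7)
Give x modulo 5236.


Product of moduli M = 4 · 11 · 17 · 7 = 5236.
Merge one congruence at a time:
  Start: x ≡ 3 (mod 4).
  Combine with x ≡ 2 (mod 11); new modulus lcm = 44.
    Write x = 3 + 4·t and substitute into x ≡ 2 (mod 11): 4·t ≡ 2 − 3 = -1 (mod 11).
    Reduce coefficients mod 11: 4·t ≡ 10 (mod 11).
    The inverse of 4 mod 11 is 3 (since 4·3 = 12 = 1·11 + 1), so t ≡ 3·10 = 30 ≡ 8 (mod 11).
    Then x = 3 + 4·8 = 35, valid modulo lcm(4, 11) = 44: x ≡ 35 (mod 44).
  Combine with x ≡ 10 (mod 17); new modulus lcm = 748.
    Write x = 35 + 44·t and substitute into x ≡ 10 (mod 17): 44·t ≡ 10 − 35 = -25 (mod 17).
    Reduce coefficients mod 17: 10·t ≡ 9 (mod 17).
    The inverse of 10 mod 17 is 12 (since 10·12 = 120 = 7·17 + 1), so t ≡ 12·9 = 108 ≡ 6 (mod 17).
    Then x = 35 + 44·6 = 299, valid modulo lcm(44, 17) = 748: x ≡ 299 (mod 748).
  Combine with x ≡ 3 (mod 7); new modulus lcm = 5236.
    Write x = 299 + 748·t and substitute into x ≡ 3 (mod 7): 748·t ≡ 3 − 299 = -296 (mod 7).
    Reduce coefficients mod 7: 6·t ≡ 5 (mod 7).
    The inverse of 6 mod 7 is 6 (since 6·6 = 36 = 5·7 + 1), so t ≡ 6·5 = 30 ≡ 2 (mod 7).
    Then x = 299 + 748·2 = 1795, valid modulo lcm(748, 7) = 5236: x ≡ 1795 (mod 5236).
Verify against each original: 1795 mod 4 = 3, 1795 mod 11 = 2, 1795 mod 17 = 10, 1795 mod 7 = 3.

x ≡ 1795 (mod 5236).


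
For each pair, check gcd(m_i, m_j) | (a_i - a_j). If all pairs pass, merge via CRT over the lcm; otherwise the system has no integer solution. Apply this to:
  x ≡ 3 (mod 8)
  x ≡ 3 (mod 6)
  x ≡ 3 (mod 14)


Moduli 8, 6, 14 are not pairwise coprime, so CRT works modulo lcm(m_i) when all pairwise compatibility conditions hold.
Pairwise compatibility: gcd(m_i, m_j) must divide a_i - a_j for every pair.
Merge one congruence at a time:
  Start: x ≡ 3 (mod 8).
  Combine with x ≡ 3 (mod 6): gcd(8, 6) = 2; 3 - 3 = 0, which IS divisible by 2, so compatible.
    Write x = 3 + 8·t and substitute into x ≡ 3 (mod 6): 8·t ≡ 3 − 3 = 0 (mod 6).
    Divide the congruence (and modulus) by g = 2: 4·t ≡ 0 (mod 3).
    Reduce coefficients mod 3: 1·t ≡ 0 (mod 3).
    So t ≡ 0 (mod 3).
    Then x = 3 + 8·0 = 3, valid modulo lcm(8, 6) = 24: x ≡ 3 (mod 24).
  Combine with x ≡ 3 (mod 14): gcd(24, 14) = 2; 3 - 3 = 0, which IS divisible by 2, so compatible.
    Write x = 3 + 24·t and substitute into x ≡ 3 (mod 14): 24·t ≡ 3 − 3 = 0 (mod 14).
    Divide the congruence (and modulus) by g = 2: 12·t ≡ 0 (mod 7).
    Reduce coefficients mod 7: 5·t ≡ 0 (mod 7).
    The inverse of 5 mod 7 is 3 (since 5·3 = 15 = 2·7 + 1), so t ≡ 3·0 = 0 ≡ 0 (mod 7).
    Then x = 3 + 24·0 = 3, valid modulo lcm(24, 14) = 168: x ≡ 3 (mod 168).
Verify: 3 mod 8 = 3, 3 mod 6 = 3, 3 mod 14 = 3.

x ≡ 3 (mod 168).


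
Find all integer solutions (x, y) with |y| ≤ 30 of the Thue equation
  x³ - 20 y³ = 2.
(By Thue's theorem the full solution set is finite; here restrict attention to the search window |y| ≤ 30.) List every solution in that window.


The equation is x³ - 20y³ = 2. For fixed y, x³ = 20·y³ + 2, so a solution requires the RHS to be a perfect cube.
Strategy: iterate y from -30 to 30, compute RHS = 20·y³ + 2, and check whether it is a (positive or negative) perfect cube.
Check small values of y:
  y = 0: RHS = 2 is not a perfect cube.
  y = 1: RHS = 22 is not a perfect cube.
  y = -1: RHS = -18 is not a perfect cube.
  y = 2: RHS = 162 is not a perfect cube.
  y = -2: RHS = -158 is not a perfect cube.
  y = 3: RHS = 542 is not a perfect cube.
  y = -3: RHS = -538 is not a perfect cube.
Continuing the search up to |y| = 30 finds no solutions either.
No (x, y) in the scanned range satisfies the equation.

No integer solutions with |y| ≤ 30.


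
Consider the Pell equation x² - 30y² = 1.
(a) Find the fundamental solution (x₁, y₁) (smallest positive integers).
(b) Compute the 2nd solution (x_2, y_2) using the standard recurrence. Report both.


Step 1: Find the fundamental solution (x₁, y₁) of x² - 30y² = 1.
  Expand √30 as a continued fraction. a₀ = ⌊√30⌋ = 5; iterate m_{k+1} = d_k·a_k − m_k, d_{k+1} = (30 − m_{k+1}²)/d_k, a_{k+1} = ⌊(a₀ + m_{k+1})/d_{k+1}⌋ (starting m₀ = 0, d₀ = 1), with convergents p_k = a_k·p_{k-1} + p_{k-2}, q_k = a_k·q_{k-1} + q_{k-2} (p₋₁ = 1, q₋₁ = 0):
  k = 0: a₀ = 5; p₀/q₀ = 5/1; p₀² − 30·q₀² = 25 − 30 = -5.
  k = 1: m = 5, d = 5, a = ⌊(5 + 5)/5⌋ = 2; p/q = (2·5 + 1)/(2·1 + 0) = 11/2; p² − 30·q² = 121 − 120 = 1.
  The first convergent with p² − 30·q² = 1 gives the fundamental solution (x₁, y₁) = (11, 2).
Step 2: Apply the recurrence (x_{n+1}, y_{n+1}) = (x₁x_n + 30y₁y_n, x₁y_n + y₁x_n) repeatedly.
  From (x_1, y_1) = (11, 2): x_2 = 11·11 + 30·2·2 = 241; y_2 = 11·2 + 2·11 = 44.
Step 3: Verify x_2² - 30·y_2² = 58081 - 58080 = 1 (should be 1). ✓

(x_1, y_1) = (11, 2); (x_2, y_2) = (241, 44).


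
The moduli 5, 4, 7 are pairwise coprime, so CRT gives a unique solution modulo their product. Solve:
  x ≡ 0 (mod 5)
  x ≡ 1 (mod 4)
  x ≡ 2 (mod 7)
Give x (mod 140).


Moduli 5, 4, 7 are pairwise coprime; by CRT there is a unique solution modulo M = 5 · 4 · 7 = 140.
Solve pairwise, accumulating the modulus:
  Start with x ≡ 0 (mod 5).
  Combine with x ≡ 1 (mod 4): since gcd(5, 4) = 1, we get a unique residue mod 20.
    Write x = 0 + 5·t and substitute into x ≡ 1 (mod 4): 5·t ≡ 1 − 0 = 1 (mod 4).
    Reduce coefficients mod 4: 1·t ≡ 1 (mod 4).
    So t ≡ 1 (mod 4).
    Then x = 0 + 5·1 = 5, valid modulo lcm(5, 4) = 20: x ≡ 5 (mod 20).
  Combine with x ≡ 2 (mod 7): since gcd(20, 7) = 1, we get a unique residue mod 140.
    Write x = 5 + 20·t and substitute into x ≡ 2 (mod 7): 20·t ≡ 2 − 5 = -3 (mod 7).
    Reduce coefficients mod 7: 6·t ≡ 4 (mod 7).
    The inverse of 6 mod 7 is 6 (since 6·6 = 36 = 5·7 + 1), so t ≡ 6·4 = 24 ≡ 3 (mod 7).
    Then x = 5 + 20·3 = 65, valid modulo lcm(20, 7) = 140: x ≡ 65 (mod 140).
Verify: 65 mod 5 = 0 ✓, 65 mod 4 = 1 ✓, 65 mod 7 = 2 ✓.

x ≡ 65 (mod 140).
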